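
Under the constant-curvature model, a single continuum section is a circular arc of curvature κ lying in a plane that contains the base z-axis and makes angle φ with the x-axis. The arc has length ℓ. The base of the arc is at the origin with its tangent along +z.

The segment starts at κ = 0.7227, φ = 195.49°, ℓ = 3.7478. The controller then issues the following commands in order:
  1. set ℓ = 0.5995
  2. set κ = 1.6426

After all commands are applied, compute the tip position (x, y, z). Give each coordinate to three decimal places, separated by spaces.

-0.262 -0.073 0.507

initial: κ=0.7227, φ=195.49°, ℓ=3.7478
cmd 1: set ℓ=0.5995 → (κ,φ,ℓ)=(0.7227,195.49°,0.5995) → tip=(-0.1232,-0.0341,0.5809)
cmd 2: set κ=1.6426 → (κ,φ,ℓ)=(1.6426,195.49°,0.5995) → tip=(-0.2622,-0.0727,0.5072)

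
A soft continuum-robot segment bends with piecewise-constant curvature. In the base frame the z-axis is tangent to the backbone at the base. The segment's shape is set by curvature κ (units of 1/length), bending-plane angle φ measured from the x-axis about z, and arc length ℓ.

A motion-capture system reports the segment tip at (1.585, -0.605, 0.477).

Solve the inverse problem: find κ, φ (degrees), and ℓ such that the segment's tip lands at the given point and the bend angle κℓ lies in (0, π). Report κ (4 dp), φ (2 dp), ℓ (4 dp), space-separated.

ρ = √(x²+y²) = √(1.585² + -0.605²) = 1.69654
φ = atan2(y, x) mod 360° = atan2(-0.605, 1.585) = 339.1080°
|p|² = ρ² + z² = 1.69654² + 0.477² = 3.10578
κ = 2ρ / |p|² = 2×1.69654 / 3.10578 = 1.09251
θ = 2·atan2(ρ, z) = 2·atan2(1.69654, 0.477) = 2.59342 rad
ℓ = θ/κ = 2.59342/1.09251 = 2.37383

1.0925 339.11 2.3738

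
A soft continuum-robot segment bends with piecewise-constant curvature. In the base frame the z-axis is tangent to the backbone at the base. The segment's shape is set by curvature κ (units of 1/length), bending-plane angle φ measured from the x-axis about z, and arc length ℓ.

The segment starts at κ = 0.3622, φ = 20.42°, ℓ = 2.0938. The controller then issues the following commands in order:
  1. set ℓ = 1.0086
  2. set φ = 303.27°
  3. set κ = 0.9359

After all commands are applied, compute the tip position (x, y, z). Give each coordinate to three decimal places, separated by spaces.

initial: κ=0.3622, φ=20.42°, ℓ=2.0938
cmd 1: set ℓ=1.0086 → (κ,φ,ℓ)=(0.3622,20.42°,1.0086) → tip=(0.1707,0.0636,0.9863)
cmd 2: set φ=303.27° → (κ,φ,ℓ)=(0.3622,303.27°,1.0086) → tip=(0.0999,-0.1523,0.9863)
cmd 3: set κ=0.9359 → (κ,φ,ℓ)=(0.9359,303.27°,1.0086) → tip=(0.2423,-0.3693,0.8653)

0.242 -0.369 0.865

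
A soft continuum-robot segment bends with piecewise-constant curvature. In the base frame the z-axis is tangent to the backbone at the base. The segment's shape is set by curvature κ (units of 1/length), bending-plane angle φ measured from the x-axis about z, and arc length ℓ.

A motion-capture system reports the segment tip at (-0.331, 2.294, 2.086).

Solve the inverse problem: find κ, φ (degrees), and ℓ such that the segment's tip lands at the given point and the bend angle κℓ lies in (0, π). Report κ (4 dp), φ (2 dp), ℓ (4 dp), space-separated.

ρ = √(x²+y²) = √(-0.331² + 2.294²) = 2.31776
φ = atan2(y, x) mod 360° = atan2(2.294, -0.331) = 98.2105°
|p|² = ρ² + z² = 2.31776² + 2.086² = 9.72339
κ = 2ρ / |p|² = 2×2.31776 / 9.72339 = 0.47674
θ = 2·atan2(ρ, z) = 2·atan2(2.31776, 2.086) = 1.67595 rad
ℓ = θ/κ = 1.67595/0.47674 = 3.51546

0.4767 98.21 3.5155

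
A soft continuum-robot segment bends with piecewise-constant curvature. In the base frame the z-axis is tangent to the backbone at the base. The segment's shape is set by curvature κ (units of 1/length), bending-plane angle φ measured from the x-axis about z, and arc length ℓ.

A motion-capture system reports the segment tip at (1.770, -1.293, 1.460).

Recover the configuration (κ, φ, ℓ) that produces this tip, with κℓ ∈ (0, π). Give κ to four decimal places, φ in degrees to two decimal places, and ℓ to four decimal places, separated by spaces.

ρ = √(x²+y²) = √(1.770² + -1.293²) = 2.19197
φ = atan2(y, x) mod 360° = atan2(-1.293, 1.770) = 323.8516°
|p|² = ρ² + z² = 2.19197² + 1.460² = 6.93635
κ = 2ρ / |p|² = 2×2.19197 / 6.93635 = 0.63203
θ = 2·atan2(ρ, z) = 2·atan2(2.19197, 1.460) = 1.96642 rad
ℓ = θ/κ = 1.96642/0.63203 = 3.11130

0.6320 323.85 3.1113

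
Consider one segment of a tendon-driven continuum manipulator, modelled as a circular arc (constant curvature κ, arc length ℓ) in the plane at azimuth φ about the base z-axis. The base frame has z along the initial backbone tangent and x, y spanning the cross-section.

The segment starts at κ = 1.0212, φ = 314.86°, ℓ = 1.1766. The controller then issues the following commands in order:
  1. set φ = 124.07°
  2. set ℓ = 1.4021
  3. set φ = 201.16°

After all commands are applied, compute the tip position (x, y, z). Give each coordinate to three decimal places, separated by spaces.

-0.787 -0.305 0.970

initial: κ=1.0212, φ=314.86°, ℓ=1.1766
cmd 1: set φ=124.07° → (κ,φ,ℓ)=(1.0212,124.07°,1.1766) → tip=(-0.3506,0.5184,0.9132)
cmd 2: set ℓ=1.4021 → (κ,φ,ℓ)=(1.0212,124.07°,1.4021) → tip=(-0.4726,0.6988,0.9698)
cmd 3: set φ=201.16° → (κ,φ,ℓ)=(1.0212,201.16°,1.4021) → tip=(-0.7867,-0.3045,0.9698)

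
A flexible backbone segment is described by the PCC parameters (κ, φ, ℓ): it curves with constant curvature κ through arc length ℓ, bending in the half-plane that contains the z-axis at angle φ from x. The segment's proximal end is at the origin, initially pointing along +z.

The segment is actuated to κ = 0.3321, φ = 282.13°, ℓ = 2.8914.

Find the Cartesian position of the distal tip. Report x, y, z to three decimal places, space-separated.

θ = κ·ℓ = 0.3321 × 2.8914 = 0.96023 rad
ρ = (1 − cos θ)/κ = (1 − 0.57333)/0.3321 = 1.28477
z = sin θ / κ = 0.81933/0.3321 = 2.46711
x = ρ cos φ = 1.28477 × cos(282.13°) = 0.26997
y = ρ sin φ = 1.28477 × sin(282.13°) = -1.25608

0.270 -1.256 2.467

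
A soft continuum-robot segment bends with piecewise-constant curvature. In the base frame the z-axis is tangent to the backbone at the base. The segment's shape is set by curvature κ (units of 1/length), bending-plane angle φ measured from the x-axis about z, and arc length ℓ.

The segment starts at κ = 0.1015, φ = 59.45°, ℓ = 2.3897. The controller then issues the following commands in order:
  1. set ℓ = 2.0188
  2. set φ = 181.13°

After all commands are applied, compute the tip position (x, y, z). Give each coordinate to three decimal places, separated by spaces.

initial: κ=0.1015, φ=59.45°, ℓ=2.3897
cmd 1: set ℓ=2.0188 → (κ,φ,ℓ)=(0.1015,59.45°,2.0188) → tip=(0.1048,0.1775,2.0047)
cmd 2: set φ=181.13° → (κ,φ,ℓ)=(0.1015,181.13°,2.0188) → tip=(-0.2061,-0.0041,2.0047)

-0.206 -0.004 2.005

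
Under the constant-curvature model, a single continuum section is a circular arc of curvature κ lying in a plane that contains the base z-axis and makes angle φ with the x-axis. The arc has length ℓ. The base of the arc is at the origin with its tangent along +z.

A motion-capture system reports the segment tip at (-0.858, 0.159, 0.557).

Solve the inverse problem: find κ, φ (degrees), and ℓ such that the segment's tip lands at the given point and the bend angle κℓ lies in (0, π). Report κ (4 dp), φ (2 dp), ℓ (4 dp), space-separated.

1.6285 169.50 1.2314

ρ = √(x²+y²) = √(-0.858² + 0.159²) = 0.87261
φ = atan2(y, x) mod 360° = atan2(0.159, -0.858) = 169.5013°
|p|² = ρ² + z² = 0.87261² + 0.557² = 1.07169
κ = 2ρ / |p|² = 2×0.87261 / 1.07169 = 1.62847
θ = 2·atan2(ρ, z) = 2·atan2(0.87261, 0.557) = 2.00536 rad
ℓ = θ/κ = 2.00536/1.62847 = 1.23144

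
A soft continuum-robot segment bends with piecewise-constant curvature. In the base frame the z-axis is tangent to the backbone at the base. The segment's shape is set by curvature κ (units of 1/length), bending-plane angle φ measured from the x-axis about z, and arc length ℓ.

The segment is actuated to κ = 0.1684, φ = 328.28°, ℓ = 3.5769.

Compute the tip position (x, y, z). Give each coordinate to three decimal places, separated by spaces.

θ = κ·ℓ = 0.1684 × 3.5769 = 0.60235 rad
ρ = (1 − cos θ)/κ = (1 − 0.82401)/0.1684 = 1.04509
z = sin θ / κ = 0.56658/0.1684 = 3.36449
x = ρ cos φ = 1.04509 × cos(328.28°) = 0.88898
y = ρ sin φ = 1.04509 × sin(328.28°) = -0.54948

0.889 -0.549 3.364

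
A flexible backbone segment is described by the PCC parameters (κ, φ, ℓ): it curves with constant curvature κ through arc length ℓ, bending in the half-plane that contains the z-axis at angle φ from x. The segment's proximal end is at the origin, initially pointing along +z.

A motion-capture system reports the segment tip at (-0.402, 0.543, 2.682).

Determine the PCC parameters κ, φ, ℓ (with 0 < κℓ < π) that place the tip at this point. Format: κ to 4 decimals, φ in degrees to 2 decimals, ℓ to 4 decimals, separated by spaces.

ρ = √(x²+y²) = √(-0.402² + 0.543²) = 0.67561
φ = atan2(y, x) mod 360° = atan2(0.543, -0.402) = 126.5137°
|p|² = ρ² + z² = 0.67561² + 2.682² = 7.64958
κ = 2ρ / |p|² = 2×0.67561 / 7.64958 = 0.17664
θ = 2·atan2(ρ, z) = 2·atan2(0.67561, 2.682) = 0.49354 rad
ℓ = θ/κ = 0.49354/0.17664 = 2.79406

0.1766 126.51 2.7941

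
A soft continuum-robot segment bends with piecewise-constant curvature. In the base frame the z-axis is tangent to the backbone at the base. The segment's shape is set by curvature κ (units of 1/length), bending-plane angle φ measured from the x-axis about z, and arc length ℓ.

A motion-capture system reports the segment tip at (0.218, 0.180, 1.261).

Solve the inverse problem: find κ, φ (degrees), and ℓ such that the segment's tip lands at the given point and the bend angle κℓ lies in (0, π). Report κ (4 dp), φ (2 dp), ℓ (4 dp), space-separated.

ρ = √(x²+y²) = √(0.218² + 0.180²) = 0.28271
φ = atan2(y, x) mod 360° = atan2(0.180, 0.218) = 39.5461°
|p|² = ρ² + z² = 0.28271² + 1.261² = 1.67004
κ = 2ρ / |p|² = 2×0.28271 / 1.67004 = 0.33856
θ = 2·atan2(ρ, z) = 2·atan2(0.28271, 1.261) = 0.44109 rad
ℓ = θ/κ = 0.44109/0.33856 = 1.30284

0.3386 39.55 1.3028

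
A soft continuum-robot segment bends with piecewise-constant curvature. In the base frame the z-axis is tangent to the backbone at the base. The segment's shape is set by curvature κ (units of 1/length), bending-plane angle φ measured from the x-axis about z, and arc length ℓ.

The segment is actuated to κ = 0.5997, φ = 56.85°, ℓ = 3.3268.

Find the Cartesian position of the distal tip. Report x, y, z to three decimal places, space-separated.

1.287 1.971 1.520

θ = κ·ℓ = 0.5997 × 3.3268 = 1.99508 rad
ρ = (1 − cos θ)/κ = (1 − -0.41167)/0.5997 = 2.35396
z = sin θ / κ = 0.91133/0.5997 = 1.51965
x = ρ cos φ = 2.35396 × cos(56.85°) = 1.28722
y = ρ sin φ = 2.35396 × sin(56.85°) = 1.97083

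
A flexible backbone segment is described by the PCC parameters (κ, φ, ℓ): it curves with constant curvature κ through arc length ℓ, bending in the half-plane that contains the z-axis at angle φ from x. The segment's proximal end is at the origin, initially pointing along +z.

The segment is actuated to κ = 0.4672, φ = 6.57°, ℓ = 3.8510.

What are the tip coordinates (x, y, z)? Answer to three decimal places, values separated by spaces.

2.608 0.300 2.085

θ = κ·ℓ = 0.4672 × 3.8510 = 1.79919 rad
ρ = (1 − cos θ)/κ = (1 − -0.22641)/0.4672 = 2.62502
z = sin θ / κ = 0.97403/0.4672 = 2.08483
x = ρ cos φ = 2.62502 × cos(6.57°) = 2.60778
y = ρ sin φ = 2.62502 × sin(6.57°) = 0.30035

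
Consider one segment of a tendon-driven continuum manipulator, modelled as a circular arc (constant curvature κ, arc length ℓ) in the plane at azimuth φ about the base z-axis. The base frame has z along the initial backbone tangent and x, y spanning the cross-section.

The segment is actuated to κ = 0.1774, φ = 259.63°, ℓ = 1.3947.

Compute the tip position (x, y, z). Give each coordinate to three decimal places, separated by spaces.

-0.031 -0.169 1.381

θ = κ·ℓ = 0.1774 × 1.3947 = 0.24742 rad
ρ = (1 − cos θ)/κ = (1 − 0.96955)/0.1774 = 0.17166
z = sin θ / κ = 0.24490/0.1774 = 1.38051
x = ρ cos φ = 0.17166 × cos(259.63°) = -0.03090
y = ρ sin φ = 0.17166 × sin(259.63°) = -0.16886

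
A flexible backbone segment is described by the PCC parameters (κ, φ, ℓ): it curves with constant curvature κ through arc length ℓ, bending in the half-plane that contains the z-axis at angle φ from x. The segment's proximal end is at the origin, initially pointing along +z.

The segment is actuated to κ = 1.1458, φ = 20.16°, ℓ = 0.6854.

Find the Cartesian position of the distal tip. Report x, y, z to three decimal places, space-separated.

θ = κ·ℓ = 1.1458 × 0.6854 = 0.78533 rad
ρ = (1 − cos θ)/κ = (1 − 0.70715)/1.1458 = 0.25558
z = sin θ / κ = 0.70706/1.1458 = 0.61709
x = ρ cos φ = 0.25558 × cos(20.16°) = 0.23992
y = ρ sin φ = 0.25558 × sin(20.16°) = 0.08808

0.240 0.088 0.617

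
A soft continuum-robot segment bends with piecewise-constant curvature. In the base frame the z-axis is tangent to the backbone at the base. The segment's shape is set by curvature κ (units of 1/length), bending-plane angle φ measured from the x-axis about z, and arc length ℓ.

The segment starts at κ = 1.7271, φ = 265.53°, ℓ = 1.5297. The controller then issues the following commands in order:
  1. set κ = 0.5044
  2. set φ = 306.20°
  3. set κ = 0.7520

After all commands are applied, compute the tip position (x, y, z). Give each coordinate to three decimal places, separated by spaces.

0.465 -0.635 1.214

initial: κ=1.7271, φ=265.53°, ℓ=1.5297
cmd 1: set κ=0.5044 → (κ,φ,ℓ)=(0.5044,265.53°,1.5297) → tip=(-0.0438,-0.5597,1.3824)
cmd 2: set φ=306.20° → (κ,φ,ℓ)=(0.5044,306.20°,1.5297) → tip=(0.3316,-0.4531,1.3824)
cmd 3: set κ=0.7520 → (κ,φ,ℓ)=(0.7520,306.20°,1.5297) → tip=(0.4648,-0.6351,1.2140)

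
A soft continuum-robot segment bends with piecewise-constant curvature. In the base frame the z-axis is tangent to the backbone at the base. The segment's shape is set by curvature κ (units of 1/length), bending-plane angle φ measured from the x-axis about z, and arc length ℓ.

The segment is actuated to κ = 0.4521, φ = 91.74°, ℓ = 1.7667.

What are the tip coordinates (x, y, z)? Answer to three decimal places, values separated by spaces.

-0.020 0.669 1.585

θ = κ·ℓ = 0.4521 × 1.7667 = 0.79873 rad
ρ = (1 − cos θ)/κ = (1 − 0.69762)/0.4521 = 0.66883
z = sin θ / κ = 0.71647/0.4521 = 1.58475
x = ρ cos φ = 0.66883 × cos(91.74°) = -0.02031
y = ρ sin φ = 0.66883 × sin(91.74°) = 0.66852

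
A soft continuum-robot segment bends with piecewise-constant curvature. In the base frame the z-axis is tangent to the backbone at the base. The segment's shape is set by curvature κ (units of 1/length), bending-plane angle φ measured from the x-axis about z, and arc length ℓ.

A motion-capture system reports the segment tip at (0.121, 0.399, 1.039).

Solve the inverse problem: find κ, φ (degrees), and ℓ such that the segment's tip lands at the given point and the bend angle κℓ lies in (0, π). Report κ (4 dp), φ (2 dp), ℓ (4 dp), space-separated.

0.6653 73.13 1.1472

ρ = √(x²+y²) = √(0.121² + 0.399²) = 0.41694
φ = atan2(y, x) mod 360° = atan2(0.399, 0.121) = 73.1296°
|p|² = ρ² + z² = 0.41694² + 1.039² = 1.25336
κ = 2ρ / |p|² = 2×0.41694 / 1.25336 = 0.66532
θ = 2·atan2(ρ, z) = 2·atan2(0.41694, 1.039) = 0.76324 rad
ℓ = θ/κ = 0.76324/0.66532 = 1.14718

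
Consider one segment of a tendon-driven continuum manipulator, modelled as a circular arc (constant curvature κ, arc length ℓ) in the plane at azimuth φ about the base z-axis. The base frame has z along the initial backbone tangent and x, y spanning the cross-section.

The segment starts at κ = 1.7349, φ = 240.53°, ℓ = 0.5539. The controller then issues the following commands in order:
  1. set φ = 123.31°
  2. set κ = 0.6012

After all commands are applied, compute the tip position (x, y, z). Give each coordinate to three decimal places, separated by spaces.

-0.050 0.076 0.544

initial: κ=1.7349, φ=240.53°, ℓ=0.5539
cmd 1: set φ=123.31° → (κ,φ,ℓ)=(1.7349,123.31°,0.5539) → tip=(-0.1352,0.2058,0.4725)
cmd 2: set κ=0.6012 → (κ,φ,ℓ)=(0.6012,123.31°,0.5539) → tip=(-0.0502,0.0764,0.5437)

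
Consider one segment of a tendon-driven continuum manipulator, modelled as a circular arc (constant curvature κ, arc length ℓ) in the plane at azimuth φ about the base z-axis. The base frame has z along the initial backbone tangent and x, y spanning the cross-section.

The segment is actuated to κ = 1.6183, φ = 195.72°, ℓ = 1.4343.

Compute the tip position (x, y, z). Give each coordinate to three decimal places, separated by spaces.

-1.000 -0.282 0.452

θ = κ·ℓ = 1.6183 × 1.4343 = 2.32113 rad
ρ = (1 − cos θ)/κ = (1 − -0.68188)/1.6183 = 1.03929
z = sin θ / κ = 0.73146/1.6183 = 0.45199
x = ρ cos φ = 1.03929 × cos(195.72°) = -1.00042
y = ρ sin φ = 1.03929 × sin(195.72°) = -0.28158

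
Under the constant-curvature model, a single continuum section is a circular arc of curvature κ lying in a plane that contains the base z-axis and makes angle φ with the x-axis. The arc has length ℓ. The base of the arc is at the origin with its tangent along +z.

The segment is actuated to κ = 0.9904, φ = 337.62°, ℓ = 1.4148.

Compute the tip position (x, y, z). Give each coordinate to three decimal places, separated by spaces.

0.776 -0.320 0.995

θ = κ·ℓ = 0.9904 × 1.4148 = 1.40122 rad
ρ = (1 − cos θ)/κ = (1 − 0.16877)/0.9904 = 0.83929
z = sin θ / κ = 0.98566/0.9904 = 0.99521
x = ρ cos φ = 0.83929 × cos(337.62°) = 0.77607
y = ρ sin φ = 0.83929 × sin(337.62°) = -0.31956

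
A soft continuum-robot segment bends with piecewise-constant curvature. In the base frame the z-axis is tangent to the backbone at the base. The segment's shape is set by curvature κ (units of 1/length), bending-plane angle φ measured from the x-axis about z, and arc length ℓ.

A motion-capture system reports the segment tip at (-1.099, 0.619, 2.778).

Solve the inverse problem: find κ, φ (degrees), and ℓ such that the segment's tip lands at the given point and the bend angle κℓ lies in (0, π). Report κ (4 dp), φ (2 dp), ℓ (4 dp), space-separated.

0.2710 150.61 3.1453

ρ = √(x²+y²) = √(-1.099² + 0.619²) = 1.26133
φ = atan2(y, x) mod 360° = atan2(0.619, -1.099) = 150.6101°
|p|² = ρ² + z² = 1.26133² + 2.778² = 9.30825
κ = 2ρ / |p|² = 2×1.26133 / 9.30825 = 0.27101
θ = 2·atan2(ρ, z) = 2·atan2(1.26133, 2.778) = 0.85242 rad
ℓ = θ/κ = 0.85242/0.27101 = 3.14531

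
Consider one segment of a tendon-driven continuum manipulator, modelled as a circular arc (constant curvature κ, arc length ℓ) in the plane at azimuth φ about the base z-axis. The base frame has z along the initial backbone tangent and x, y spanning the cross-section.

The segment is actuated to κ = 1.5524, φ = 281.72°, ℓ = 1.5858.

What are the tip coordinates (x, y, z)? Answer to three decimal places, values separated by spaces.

0.233 -1.121 0.405

θ = κ·ℓ = 1.5524 × 1.5858 = 2.46180 rad
ρ = (1 − cos θ)/κ = (1 − -0.77770)/1.5524 = 1.14513
z = sin θ / κ = 0.62863/1.5524 = 0.40494
x = ρ cos φ = 1.14513 × cos(281.72°) = 0.23261
y = ρ sin φ = 1.14513 × sin(281.72°) = -1.12126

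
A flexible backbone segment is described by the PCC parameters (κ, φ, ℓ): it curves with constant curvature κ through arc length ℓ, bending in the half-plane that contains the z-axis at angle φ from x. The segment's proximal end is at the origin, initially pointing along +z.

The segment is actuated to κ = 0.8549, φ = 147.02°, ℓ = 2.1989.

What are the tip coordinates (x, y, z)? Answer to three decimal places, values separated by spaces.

θ = κ·ℓ = 0.8549 × 2.1989 = 1.87984 rad
ρ = (1 − cos θ)/κ = (1 − -0.30415)/0.8549 = 1.52550
z = sin θ / κ = 0.95262/0.8549 = 1.11431
x = ρ cos φ = 1.52550 × cos(147.02°) = -1.27968
y = ρ sin φ = 1.52550 × sin(147.02°) = 0.83040

-1.280 0.830 1.114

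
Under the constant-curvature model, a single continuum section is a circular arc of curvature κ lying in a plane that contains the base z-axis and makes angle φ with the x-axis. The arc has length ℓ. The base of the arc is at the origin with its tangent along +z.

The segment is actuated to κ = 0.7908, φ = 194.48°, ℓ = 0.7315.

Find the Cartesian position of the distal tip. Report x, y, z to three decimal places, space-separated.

-0.199 -0.051 0.691

θ = κ·ℓ = 0.7908 × 0.7315 = 0.57847 rad
ρ = (1 − cos θ)/κ = (1 − 0.83730)/0.7908 = 0.20574
z = sin θ / κ = 0.54674/0.7908 = 0.69138
x = ρ cos φ = 0.20574 × cos(194.48°) = -0.19921
y = ρ sin φ = 0.20574 × sin(194.48°) = -0.05144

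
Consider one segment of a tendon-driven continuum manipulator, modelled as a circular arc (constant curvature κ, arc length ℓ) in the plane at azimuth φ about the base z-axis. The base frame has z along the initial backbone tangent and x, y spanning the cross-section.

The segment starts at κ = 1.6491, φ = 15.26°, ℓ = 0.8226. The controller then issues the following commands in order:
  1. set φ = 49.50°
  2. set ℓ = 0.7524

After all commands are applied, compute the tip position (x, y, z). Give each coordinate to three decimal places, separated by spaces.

initial: κ=1.6491, φ=15.26°, ℓ=0.8226
cmd 1: set φ=49.50° → (κ,φ,ℓ)=(1.6491,49.50°,0.8226) → tip=(0.3101,0.3631,0.5925)
cmd 2: set ℓ=0.7524 → (κ,φ,ℓ)=(1.6491,49.50°,0.7524) → tip=(0.2662,0.3117,0.5737)

0.266 0.312 0.574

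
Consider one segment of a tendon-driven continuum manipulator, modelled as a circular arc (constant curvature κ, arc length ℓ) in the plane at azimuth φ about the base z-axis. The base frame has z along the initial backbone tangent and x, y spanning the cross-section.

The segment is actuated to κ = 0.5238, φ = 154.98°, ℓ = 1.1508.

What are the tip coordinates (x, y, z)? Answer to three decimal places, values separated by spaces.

-0.305 0.142 1.082

θ = κ·ℓ = 0.5238 × 1.1508 = 0.60279 rad
ρ = (1 − cos θ)/κ = (1 − 0.82376)/0.5238 = 0.33647
z = sin θ / κ = 0.56694/0.5238 = 1.08236
x = ρ cos φ = 0.33647 × cos(154.98°) = -0.30489
y = ρ sin φ = 0.33647 × sin(154.98°) = 0.14230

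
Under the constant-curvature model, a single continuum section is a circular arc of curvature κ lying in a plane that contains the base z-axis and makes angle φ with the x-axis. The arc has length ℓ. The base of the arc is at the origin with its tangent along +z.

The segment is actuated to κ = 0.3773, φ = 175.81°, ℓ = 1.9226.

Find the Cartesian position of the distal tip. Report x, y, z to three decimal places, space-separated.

θ = κ·ℓ = 0.3773 × 1.9226 = 0.72540 rad
ρ = (1 − cos θ)/κ = (1 − 0.74824)/0.3773 = 0.66728
z = sin θ / κ = 0.66343/0.3773 = 1.75837
x = ρ cos φ = 0.66728 × cos(175.81°) = -0.66549
y = ρ sin φ = 0.66728 × sin(175.81°) = 0.04875

-0.665 0.049 1.758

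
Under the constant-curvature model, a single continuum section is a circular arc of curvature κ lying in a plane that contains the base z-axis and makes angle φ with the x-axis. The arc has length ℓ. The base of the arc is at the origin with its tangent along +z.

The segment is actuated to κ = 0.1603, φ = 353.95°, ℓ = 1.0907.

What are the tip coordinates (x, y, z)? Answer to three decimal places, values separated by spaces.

0.095 -0.010 1.085

θ = κ·ℓ = 0.1603 × 1.0907 = 0.17484 rad
ρ = (1 − cos θ)/κ = (1 − 0.98475)/0.1603 = 0.09511
z = sin θ / κ = 0.17395/0.1603 = 1.08515
x = ρ cos φ = 0.09511 × cos(353.95°) = 0.09458
y = ρ sin φ = 0.09511 × sin(353.95°) = -0.01002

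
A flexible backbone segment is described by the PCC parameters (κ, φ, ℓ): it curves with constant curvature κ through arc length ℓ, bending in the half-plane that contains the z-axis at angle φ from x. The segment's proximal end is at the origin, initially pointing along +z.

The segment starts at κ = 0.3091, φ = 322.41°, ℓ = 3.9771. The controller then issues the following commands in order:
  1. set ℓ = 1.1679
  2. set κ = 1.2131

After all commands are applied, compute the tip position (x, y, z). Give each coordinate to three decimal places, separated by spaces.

initial: κ=0.3091, φ=322.41°, ℓ=3.9771
cmd 1: set ℓ=1.1679 → (κ,φ,ℓ)=(0.3091,322.41°,1.1679) → tip=(0.1652,-0.1272,1.1427)
cmd 2: set κ=1.2131 → (κ,φ,ℓ)=(1.2131,322.41°,1.1679) → tip=(0.5530,-0.4257,0.8146)

0.553 -0.426 0.815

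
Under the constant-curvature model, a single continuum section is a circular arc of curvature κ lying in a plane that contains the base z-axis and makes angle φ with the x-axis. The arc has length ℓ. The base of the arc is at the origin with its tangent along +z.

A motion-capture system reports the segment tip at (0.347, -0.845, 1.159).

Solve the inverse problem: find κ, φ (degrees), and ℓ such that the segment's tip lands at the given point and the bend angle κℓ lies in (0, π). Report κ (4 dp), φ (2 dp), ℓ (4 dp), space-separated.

ρ = √(x²+y²) = √(0.347² + -0.845²) = 0.91347
φ = atan2(y, x) mod 360° = atan2(-0.845, 0.347) = 292.3255°
|p|² = ρ² + z² = 0.91347² + 1.159² = 2.17772
κ = 2ρ / |p|² = 2×0.91347 / 2.17772 = 0.83893
θ = 2·atan2(ρ, z) = 2·atan2(0.91347, 1.159) = 1.33496 rad
ℓ = θ/κ = 1.33496/0.83893 = 1.59126

0.8389 292.33 1.5913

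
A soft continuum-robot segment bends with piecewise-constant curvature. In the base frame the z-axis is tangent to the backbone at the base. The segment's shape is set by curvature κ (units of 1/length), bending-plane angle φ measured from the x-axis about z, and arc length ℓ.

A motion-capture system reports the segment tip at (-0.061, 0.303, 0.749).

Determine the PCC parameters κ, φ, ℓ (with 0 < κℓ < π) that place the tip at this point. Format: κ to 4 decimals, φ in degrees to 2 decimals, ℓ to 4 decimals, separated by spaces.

0.9416 101.38 0.8313

ρ = √(x²+y²) = √(-0.061² + 0.303²) = 0.30908
φ = atan2(y, x) mod 360° = atan2(0.303, -0.061) = 101.3826°
|p|² = ρ² + z² = 0.30908² + 0.749² = 0.65653
κ = 2ρ / |p|² = 2×0.30908 / 0.65653 = 0.94155
θ = 2·atan2(ρ, z) = 2·atan2(0.30908, 0.749) = 0.78274 rad
ℓ = θ/κ = 0.78274/0.94155 = 0.83133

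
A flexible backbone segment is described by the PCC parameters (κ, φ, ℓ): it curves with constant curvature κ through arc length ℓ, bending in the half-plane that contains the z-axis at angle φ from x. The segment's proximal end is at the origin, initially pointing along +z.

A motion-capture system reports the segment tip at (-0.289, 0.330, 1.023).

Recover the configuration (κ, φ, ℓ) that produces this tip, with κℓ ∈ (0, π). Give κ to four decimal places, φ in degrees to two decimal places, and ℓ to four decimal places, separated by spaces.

ρ = √(x²+y²) = √(-0.289² + 0.330²) = 0.43866
φ = atan2(y, x) mod 360° = atan2(0.330, -0.289) = 131.2105°
|p|² = ρ² + z² = 0.43866² + 1.023² = 1.23895
κ = 2ρ / |p|² = 2×0.43866 / 1.23895 = 0.70811
θ = 2·atan2(ρ, z) = 2·atan2(0.43866, 1.023) = 0.81016 rad
ℓ = θ/κ = 0.81016/0.70811 = 1.14412

0.7081 131.21 1.1441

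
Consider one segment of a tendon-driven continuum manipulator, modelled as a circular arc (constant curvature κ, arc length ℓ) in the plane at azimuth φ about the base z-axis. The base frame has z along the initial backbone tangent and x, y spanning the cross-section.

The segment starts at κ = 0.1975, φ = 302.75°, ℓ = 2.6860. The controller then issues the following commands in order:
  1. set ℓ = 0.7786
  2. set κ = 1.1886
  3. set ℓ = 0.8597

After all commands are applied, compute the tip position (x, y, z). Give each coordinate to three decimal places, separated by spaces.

0.218 -0.338 0.718

initial: κ=0.1975, φ=302.75°, ℓ=2.6860
cmd 1: set ℓ=0.7786 → (κ,φ,ℓ)=(0.1975,302.75°,0.7786) → tip=(0.0323,-0.0502,0.7755)
cmd 2: set κ=1.1886 → (κ,φ,ℓ)=(1.1886,302.75°,0.7786) → tip=(0.1814,-0.2820,0.6721)
cmd 3: set ℓ=0.8597 → (κ,φ,ℓ)=(1.1886,302.75°,0.8597) → tip=(0.2176,-0.3384,0.7177)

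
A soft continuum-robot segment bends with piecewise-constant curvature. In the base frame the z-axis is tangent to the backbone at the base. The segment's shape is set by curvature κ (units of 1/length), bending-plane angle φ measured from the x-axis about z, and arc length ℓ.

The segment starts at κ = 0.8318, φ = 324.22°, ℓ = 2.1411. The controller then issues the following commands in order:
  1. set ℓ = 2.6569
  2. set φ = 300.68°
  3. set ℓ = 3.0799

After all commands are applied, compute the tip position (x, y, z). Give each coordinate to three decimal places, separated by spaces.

initial: κ=0.8318, φ=324.22°, ℓ=2.1411
cmd 1: set ℓ=2.6569 → (κ,φ,ℓ)=(0.8318,324.22°,2.6569) → tip=(1.5572,-1.1222,0.9649)
cmd 2: set φ=300.68° → (κ,φ,ℓ)=(0.8318,300.68°,2.6569) → tip=(0.9794,-1.6507,0.9649)
cmd 3: set ℓ=3.0799 → (κ,φ,ℓ)=(0.8318,300.68°,3.0799) → tip=(1.1266,-1.8989,0.6586)

1.127 -1.899 0.659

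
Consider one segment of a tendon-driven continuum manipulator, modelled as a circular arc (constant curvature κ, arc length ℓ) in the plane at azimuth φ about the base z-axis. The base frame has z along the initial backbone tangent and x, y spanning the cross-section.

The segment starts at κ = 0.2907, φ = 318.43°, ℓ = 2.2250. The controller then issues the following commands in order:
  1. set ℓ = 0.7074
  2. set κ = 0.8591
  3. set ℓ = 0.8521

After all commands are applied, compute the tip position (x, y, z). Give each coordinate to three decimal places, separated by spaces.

0.223 -0.198 0.778

initial: κ=0.2907, φ=318.43°, ℓ=2.2250
cmd 1: set ℓ=0.7074 → (κ,φ,ℓ)=(0.2907,318.43°,0.7074) → tip=(0.0542,-0.0481,0.7024)
cmd 2: set κ=0.8591 → (κ,φ,ℓ)=(0.8591,318.43°,0.7074) → tip=(0.1559,-0.1383,0.6647)
cmd 3: set ℓ=0.8521 → (κ,φ,ℓ)=(0.8591,318.43°,0.8521) → tip=(0.2231,-0.1979,0.7780)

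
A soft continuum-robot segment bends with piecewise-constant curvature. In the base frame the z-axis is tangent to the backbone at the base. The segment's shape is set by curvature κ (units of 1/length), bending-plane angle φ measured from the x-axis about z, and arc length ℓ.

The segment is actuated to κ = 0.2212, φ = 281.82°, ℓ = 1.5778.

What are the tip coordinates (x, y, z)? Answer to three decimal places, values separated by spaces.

0.056 -0.267 1.546

θ = κ·ℓ = 0.2212 × 1.5778 = 0.34901 rad
ρ = (1 − cos θ)/κ = (1 − 0.93971)/0.2212 = 0.27255
z = sin θ / κ = 0.34197/0.2212 = 1.54596
x = ρ cos φ = 0.27255 × cos(281.82°) = 0.05583
y = ρ sin φ = 0.27255 × sin(281.82°) = -0.26677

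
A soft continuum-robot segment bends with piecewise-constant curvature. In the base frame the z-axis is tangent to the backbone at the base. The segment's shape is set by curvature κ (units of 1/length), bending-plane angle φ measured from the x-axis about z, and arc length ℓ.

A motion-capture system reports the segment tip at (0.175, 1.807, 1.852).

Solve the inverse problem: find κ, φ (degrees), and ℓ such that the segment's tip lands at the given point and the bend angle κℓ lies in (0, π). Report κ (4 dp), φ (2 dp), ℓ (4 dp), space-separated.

ρ = √(x²+y²) = √(0.175² + 1.807²) = 1.81545
φ = atan2(y, x) mod 360° = atan2(1.807, 0.175) = 84.4684°
|p|² = ρ² + z² = 1.81545² + 1.852² = 6.72578
κ = 2ρ / |p|² = 2×1.81545 / 6.72578 = 0.53985
θ = 2·atan2(ρ, z) = 2·atan2(1.81545, 1.852) = 1.55087 rad
ℓ = θ/κ = 1.55087/0.53985 = 2.87278

0.5398 84.47 2.8728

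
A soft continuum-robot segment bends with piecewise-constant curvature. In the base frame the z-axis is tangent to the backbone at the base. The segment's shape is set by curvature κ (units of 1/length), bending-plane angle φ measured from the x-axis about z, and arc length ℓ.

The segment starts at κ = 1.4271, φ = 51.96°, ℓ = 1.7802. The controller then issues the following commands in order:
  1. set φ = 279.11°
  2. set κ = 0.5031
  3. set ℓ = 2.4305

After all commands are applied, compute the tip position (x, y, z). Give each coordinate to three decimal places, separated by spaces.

initial: κ=1.4271, φ=51.96°, ℓ=1.7802
cmd 1: set φ=279.11° → (κ,φ,ℓ)=(1.4271,279.11°,1.7802) → tip=(0.2024,-1.2625,0.3963)
cmd 2: set κ=0.5031 → (κ,φ,ℓ)=(0.5031,279.11°,1.7802) → tip=(0.1180,-0.7359,1.5516)
cmd 3: set ℓ=2.4305 → (κ,φ,ℓ)=(0.5031,279.11°,2.4305) → tip=(0.2074,-1.2933,1.8685)

0.207 -1.293 1.869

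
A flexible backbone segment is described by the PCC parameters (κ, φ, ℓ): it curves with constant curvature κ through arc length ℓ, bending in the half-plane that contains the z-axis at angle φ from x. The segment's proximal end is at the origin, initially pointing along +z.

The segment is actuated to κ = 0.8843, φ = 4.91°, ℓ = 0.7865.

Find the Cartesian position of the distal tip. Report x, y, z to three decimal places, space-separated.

θ = κ·ℓ = 0.8843 × 0.7865 = 0.69550 rad
ρ = (1 − cos θ)/κ = (1 − 0.76773)/0.8843 = 0.26266
z = sin θ / κ = 0.64077/0.8843 = 0.72461
x = ρ cos φ = 0.26266 × cos(4.91°) = 0.26169
y = ρ sin φ = 0.26266 × sin(4.91°) = 0.02248

0.262 0.022 0.725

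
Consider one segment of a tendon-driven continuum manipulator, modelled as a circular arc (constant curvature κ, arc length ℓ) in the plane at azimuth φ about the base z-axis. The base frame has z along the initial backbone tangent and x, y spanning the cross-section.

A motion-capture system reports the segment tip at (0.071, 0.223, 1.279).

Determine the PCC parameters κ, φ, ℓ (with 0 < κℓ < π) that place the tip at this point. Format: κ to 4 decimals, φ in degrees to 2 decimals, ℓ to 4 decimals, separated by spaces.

ρ = √(x²+y²) = √(0.071² + 0.223²) = 0.23403
φ = atan2(y, x) mod 360° = atan2(0.223, 0.071) = 72.3393°
|p|² = ρ² + z² = 0.23403² + 1.279² = 1.69061
κ = 2ρ / |p|² = 2×0.23403 / 1.69061 = 0.27686
θ = 2·atan2(ρ, z) = 2·atan2(0.23403, 1.279) = 0.36195 rad
ℓ = θ/κ = 0.36195/0.27686 = 1.30736

0.2769 72.34 1.3074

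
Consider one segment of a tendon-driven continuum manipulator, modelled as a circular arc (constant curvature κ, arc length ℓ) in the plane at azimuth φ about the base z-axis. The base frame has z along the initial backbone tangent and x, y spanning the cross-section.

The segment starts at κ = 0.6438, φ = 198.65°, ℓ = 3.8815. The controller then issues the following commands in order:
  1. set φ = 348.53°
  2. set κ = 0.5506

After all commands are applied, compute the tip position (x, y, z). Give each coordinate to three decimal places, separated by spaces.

2.735 -0.555 1.533

initial: κ=0.6438, φ=198.65°, ℓ=3.8815
cmd 1: set φ=348.53° → (κ,φ,ℓ)=(0.6438,348.53°,3.8815) → tip=(2.7408,-0.5561,0.9309)
cmd 2: set κ=0.5506 → (κ,φ,ℓ)=(0.5506,348.53°,3.8815) → tip=(2.7350,-0.5549,1.5326)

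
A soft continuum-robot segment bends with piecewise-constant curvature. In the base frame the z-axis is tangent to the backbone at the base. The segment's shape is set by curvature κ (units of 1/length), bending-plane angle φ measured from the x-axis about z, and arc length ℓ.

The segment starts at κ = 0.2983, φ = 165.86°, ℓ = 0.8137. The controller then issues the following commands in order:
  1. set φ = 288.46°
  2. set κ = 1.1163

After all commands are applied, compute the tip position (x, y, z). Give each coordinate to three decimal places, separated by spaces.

0.109 -0.327 0.706

initial: κ=0.2983, φ=165.86°, ℓ=0.8137
cmd 1: set φ=288.46° → (κ,φ,ℓ)=(0.2983,288.46°,0.8137) → tip=(0.0311,-0.0932,0.8057)
cmd 2: set κ=1.1163 → (κ,φ,ℓ)=(1.1163,288.46°,0.8137) → tip=(0.1092,-0.3271,0.7063)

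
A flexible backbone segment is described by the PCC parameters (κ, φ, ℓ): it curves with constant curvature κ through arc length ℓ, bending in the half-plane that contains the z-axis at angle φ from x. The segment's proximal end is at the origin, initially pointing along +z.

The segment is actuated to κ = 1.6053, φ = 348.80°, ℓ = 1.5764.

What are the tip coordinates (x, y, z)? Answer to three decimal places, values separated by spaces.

θ = κ·ℓ = 1.6053 × 1.5764 = 2.53059 rad
ρ = (1 − cos θ)/κ = (1 − -0.81908)/1.6053 = 1.13317
z = sin θ / κ = 0.57368/1.6053 = 0.35737
x = ρ cos φ = 1.13317 × cos(348.80°) = 1.11159
y = ρ sin φ = 1.13317 × sin(348.80°) = -0.22010

1.112 -0.220 0.357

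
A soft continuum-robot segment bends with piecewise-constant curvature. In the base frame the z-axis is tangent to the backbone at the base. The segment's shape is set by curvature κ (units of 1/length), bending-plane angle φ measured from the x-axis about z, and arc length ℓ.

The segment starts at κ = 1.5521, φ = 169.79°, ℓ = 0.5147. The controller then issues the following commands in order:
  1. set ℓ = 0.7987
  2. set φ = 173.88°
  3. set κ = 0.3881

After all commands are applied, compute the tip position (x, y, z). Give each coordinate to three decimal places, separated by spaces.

-0.122 0.013 0.786

initial: κ=1.5521, φ=169.79°, ℓ=0.5147
cmd 1: set ℓ=0.7987 → (κ,φ,ℓ)=(1.5521,169.79°,0.7987) → tip=(-0.4279,0.0771,0.6093)
cmd 2: set φ=173.88° → (κ,φ,ℓ)=(1.5521,173.88°,0.7987) → tip=(-0.4323,0.0464,0.6093)
cmd 3: set κ=0.3881 → (κ,φ,ℓ)=(0.3881,173.88°,0.7987) → tip=(-0.1221,0.0131,0.7860)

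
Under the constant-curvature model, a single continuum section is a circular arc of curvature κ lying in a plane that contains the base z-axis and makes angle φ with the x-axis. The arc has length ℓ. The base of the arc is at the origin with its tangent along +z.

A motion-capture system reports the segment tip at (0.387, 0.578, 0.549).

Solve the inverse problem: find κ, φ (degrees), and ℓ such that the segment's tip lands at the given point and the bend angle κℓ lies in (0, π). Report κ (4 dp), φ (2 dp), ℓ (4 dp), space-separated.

1.7716 56.20 1.0190

ρ = √(x²+y²) = √(0.387² + 0.578²) = 0.69560
φ = atan2(y, x) mod 360° = atan2(0.578, 0.387) = 56.1957°
|p|² = ρ² + z² = 0.69560² + 0.549² = 0.78525
κ = 2ρ / |p|² = 2×0.69560 / 0.78525 = 1.77164
θ = 2·atan2(ρ, z) = 2·atan2(0.69560, 0.549) = 1.80529 rad
ℓ = θ/κ = 1.80529/1.77164 = 1.01899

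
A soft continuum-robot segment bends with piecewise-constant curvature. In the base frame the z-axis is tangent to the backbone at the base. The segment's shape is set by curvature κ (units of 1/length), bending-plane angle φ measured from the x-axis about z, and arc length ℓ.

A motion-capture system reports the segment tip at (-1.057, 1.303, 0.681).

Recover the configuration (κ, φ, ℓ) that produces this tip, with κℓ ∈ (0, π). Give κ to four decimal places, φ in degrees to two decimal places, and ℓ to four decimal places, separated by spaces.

ρ = √(x²+y²) = √(-1.057² + 1.303²) = 1.67781
φ = atan2(y, x) mod 360° = atan2(1.303, -1.057) = 129.0491°
|p|² = ρ² + z² = 1.67781² + 0.681² = 3.27882
κ = 2ρ / |p|² = 2×1.67781 / 3.27882 = 1.02343
θ = 2·atan2(ρ, z) = 2·atan2(1.67781, 0.681) = 2.37045 rad
ℓ = θ/κ = 2.37045/1.02343 = 2.31620

1.0234 129.05 2.3162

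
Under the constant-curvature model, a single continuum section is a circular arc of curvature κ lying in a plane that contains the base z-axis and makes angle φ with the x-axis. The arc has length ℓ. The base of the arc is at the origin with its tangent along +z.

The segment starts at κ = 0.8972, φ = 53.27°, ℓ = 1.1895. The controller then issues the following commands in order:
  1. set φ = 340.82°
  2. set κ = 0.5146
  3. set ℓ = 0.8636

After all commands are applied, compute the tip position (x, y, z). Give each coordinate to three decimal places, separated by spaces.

initial: κ=0.8972, φ=53.27°, ℓ=1.1895
cmd 1: set φ=340.82° → (κ,φ,ℓ)=(0.8972,340.82°,1.1895) → tip=(0.5447,-0.1895,0.9762)
cmd 2: set κ=0.5146 → (κ,φ,ℓ)=(0.5146,340.82°,1.1895) → tip=(0.3332,-0.1159,1.1166)
cmd 3: set ℓ=0.8636 → (κ,φ,ℓ)=(0.5146,340.82°,0.8636) → tip=(0.1783,-0.0620,0.8355)

0.178 -0.062 0.835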